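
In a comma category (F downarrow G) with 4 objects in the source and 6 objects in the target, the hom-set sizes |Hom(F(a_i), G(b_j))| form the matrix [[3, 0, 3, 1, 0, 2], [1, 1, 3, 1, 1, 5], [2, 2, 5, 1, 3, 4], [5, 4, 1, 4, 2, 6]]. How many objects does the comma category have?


Objects of (F downarrow G) are triples (a, b, h: F(a)->G(b)).
The count equals the sum of all entries in the hom-matrix.
sum(row 0) = 9
sum(row 1) = 12
sum(row 2) = 17
sum(row 3) = 22
Grand total = 60

60


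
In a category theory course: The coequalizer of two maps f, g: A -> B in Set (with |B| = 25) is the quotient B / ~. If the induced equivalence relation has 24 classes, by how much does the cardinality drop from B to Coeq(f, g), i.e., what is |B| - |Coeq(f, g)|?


The coequalizer Coeq(f, g) = B / ~ has one element per equivalence class.
|B| = 25, |Coeq(f, g)| = 24.
|B| - |Coeq(f, g)| = 25 - 24 = 1.

1


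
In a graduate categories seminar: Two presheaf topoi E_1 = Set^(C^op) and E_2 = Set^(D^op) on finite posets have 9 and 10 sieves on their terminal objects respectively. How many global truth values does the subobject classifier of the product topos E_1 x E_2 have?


In a product of presheaf topoi E_1 x E_2, the subobject classifier
is Omega = Omega_1 x Omega_2 (componentwise), so
|Omega(top)| = |Omega_1(top_1)| * |Omega_2(top_2)|.
= 9 * 10 = 90.

90


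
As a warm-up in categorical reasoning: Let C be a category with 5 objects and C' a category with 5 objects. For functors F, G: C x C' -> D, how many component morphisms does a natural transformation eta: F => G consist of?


A natural transformation eta: F => G assigns one component morphism per
object of the domain category.
The domain is the product category C x C', so
|Ob(C x C')| = |Ob(C)| * |Ob(C')| = 5 * 5 = 25.
Therefore eta has 25 component morphisms.

25


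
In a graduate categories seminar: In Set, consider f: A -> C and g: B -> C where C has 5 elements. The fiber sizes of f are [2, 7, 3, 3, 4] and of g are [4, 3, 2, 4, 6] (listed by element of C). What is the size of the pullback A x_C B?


The pullback A x_C B consists of pairs (a, b) with f(a) = g(b).
For each element c in C, the fiber product has |f^-1(c)| * |g^-1(c)| elements.
Summing over C: 2 * 4 + 7 * 3 + 3 * 2 + 3 * 4 + 4 * 6
= 8 + 21 + 6 + 12 + 24 = 71

71


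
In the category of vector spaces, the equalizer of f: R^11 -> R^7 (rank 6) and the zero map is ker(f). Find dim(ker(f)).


The equalizer of f and the zero map is ker(f).
By the rank-nullity theorem: dim(ker(f)) = dim(domain) - rank(f).
dim(ker(f)) = 11 - 6 = 5

5


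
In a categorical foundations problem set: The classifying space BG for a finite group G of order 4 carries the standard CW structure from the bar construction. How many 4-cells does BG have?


In the bar-construction CW model of BG, the n-cells are indexed by
n-tuples [g_1|...|g_n] of non-identity elements of G (degenerate
simplices with some g_i = e do not contribute cells), so there are
(|G| - 1)^n n-cells.
For dim = 4 with |G| = 4:
cells = (4 - 1)^4 = 3^4 = 81

81


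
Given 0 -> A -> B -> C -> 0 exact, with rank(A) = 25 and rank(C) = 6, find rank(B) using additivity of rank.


For a short exact sequence 0 -> A -> B -> C -> 0,
rank is additive: rank(B) = rank(A) + rank(C).
rank(B) = 25 + 6 = 31

31


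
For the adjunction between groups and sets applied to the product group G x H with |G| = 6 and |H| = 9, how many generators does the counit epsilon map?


The counit epsilon_K: F(U(K)) -> K of the Free-Forgetful adjunction
maps |K| generators of F(U(K)) into K. For K = G x H (the product group),
|G x H| = |G| * |H|.
Total generators mapped = 6 * 9 = 54.

54


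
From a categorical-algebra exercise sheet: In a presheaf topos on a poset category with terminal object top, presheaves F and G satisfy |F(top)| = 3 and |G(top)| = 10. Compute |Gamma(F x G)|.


Global sections of a presheaf on a poset with terminal top satisfy
Gamma(H) ~ H(top). Presheaves admit pointwise products, so
(F x G)(top) = F(top) x G(top) (Cartesian product).
|Gamma(F x G)| = |F(top)| * |G(top)| = 3 * 10 = 30.

30


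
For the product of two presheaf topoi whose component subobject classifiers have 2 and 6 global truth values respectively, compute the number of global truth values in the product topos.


In a product of presheaf topoi E_1 x E_2, the subobject classifier
is Omega = Omega_1 x Omega_2 (componentwise), so
|Omega(top)| = |Omega_1(top_1)| * |Omega_2(top_2)|.
= 2 * 6 = 12.

12


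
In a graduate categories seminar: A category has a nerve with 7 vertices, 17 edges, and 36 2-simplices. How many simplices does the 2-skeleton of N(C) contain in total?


The 2-skeleton of the nerve N(C) consists of simplices in dimensions 0, 1, 2:
  |N(C)_0| = 7 (objects)
  |N(C)_1| = 17 (morphisms)
  |N(C)_2| = 36 (composable pairs)
Total = 7 + 17 + 36 = 60

60


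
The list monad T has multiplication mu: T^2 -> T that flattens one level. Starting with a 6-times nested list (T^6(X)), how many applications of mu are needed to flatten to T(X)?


Each application of mu: T^2 -> T removes one layer of nesting.
Starting at depth 6 (i.e., T^6(X)), we need to reach T(X).
Number of mu applications = 6 - 1 = 5

5


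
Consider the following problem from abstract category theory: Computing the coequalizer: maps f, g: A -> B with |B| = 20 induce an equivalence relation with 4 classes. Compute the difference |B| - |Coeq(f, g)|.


The coequalizer Coeq(f, g) = B / ~ has one element per equivalence class.
|B| = 20, |Coeq(f, g)| = 4.
|B| - |Coeq(f, g)| = 20 - 4 = 16.

16


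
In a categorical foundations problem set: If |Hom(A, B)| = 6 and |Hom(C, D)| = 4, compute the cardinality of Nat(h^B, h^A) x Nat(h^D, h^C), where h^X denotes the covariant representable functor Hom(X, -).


By the Yoneda lemma, Nat(h^B, h^A) is isomorphic to Hom(A, B),
so |Nat(h^B, h^A)| = |Hom(A, B)| and |Nat(h^D, h^C)| = |Hom(C, D)|.
|Hom(A, B)| = 6, |Hom(C, D)| = 4.
|Nat(h^B, h^A) x Nat(h^D, h^C)| = 6 * 4 = 24

24


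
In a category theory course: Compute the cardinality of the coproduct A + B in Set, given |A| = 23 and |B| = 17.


In Set, the coproduct A + B is the disjoint union.
|A + B| = |A| + |B| = 23 + 17 = 40

40


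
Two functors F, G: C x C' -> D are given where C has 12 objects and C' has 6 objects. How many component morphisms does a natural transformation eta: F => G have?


A natural transformation eta: F => G assigns one component morphism per
object of the domain category.
The domain is the product category C x C', so
|Ob(C x C')| = |Ob(C)| * |Ob(C')| = 12 * 6 = 72.
Therefore eta has 72 component morphisms.

72


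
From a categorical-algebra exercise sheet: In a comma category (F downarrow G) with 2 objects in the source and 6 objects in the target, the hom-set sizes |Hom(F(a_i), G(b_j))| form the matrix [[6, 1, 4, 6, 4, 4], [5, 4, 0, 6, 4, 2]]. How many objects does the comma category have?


Objects of (F downarrow G) are triples (a, b, h: F(a)->G(b)).
The count equals the sum of all entries in the hom-matrix.
sum(row 0) = 25
sum(row 1) = 21
Grand total = 46

46


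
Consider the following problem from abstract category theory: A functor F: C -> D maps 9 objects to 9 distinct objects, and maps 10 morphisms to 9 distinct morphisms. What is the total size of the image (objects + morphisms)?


The image of F consists of distinct objects and distinct morphisms.
|Im(F)| on objects = 9
|Im(F)| on morphisms = 9
Total image cardinality = 9 + 9 = 18

18


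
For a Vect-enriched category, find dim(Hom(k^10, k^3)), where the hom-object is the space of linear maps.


In Vect-enriched categories, Hom(k^n, k^m) is the space of m x n matrices.
dim(Hom(k^10, k^3)) = 3 * 10 = 30

30


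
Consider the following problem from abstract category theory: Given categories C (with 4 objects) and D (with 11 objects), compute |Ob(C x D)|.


The product category C x D has objects that are pairs (c, d).
Number of pairs = |Ob(C)| * |Ob(D)| = 4 * 11 = 44

44


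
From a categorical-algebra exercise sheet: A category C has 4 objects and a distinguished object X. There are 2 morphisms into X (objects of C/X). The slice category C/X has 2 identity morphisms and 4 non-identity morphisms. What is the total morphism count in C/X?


In the slice category C/X, objects are morphisms to X.
Identity morphisms: 2 (one per object of C/X).
Non-identity morphisms: 4.
Total = 2 + 4 = 6

6


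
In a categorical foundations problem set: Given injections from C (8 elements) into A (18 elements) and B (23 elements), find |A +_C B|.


The pushout A +_C B identifies the images of C in A and B.
|A +_C B| = |A| + |B| - |C| (for injections).
= 18 + 23 - 8 = 33

33


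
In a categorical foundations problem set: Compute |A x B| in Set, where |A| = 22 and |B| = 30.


In Set, the product A x B is the Cartesian product.
By the universal property, |A x B| = |A| * |B|.
|A x B| = 22 * 30 = 660

660


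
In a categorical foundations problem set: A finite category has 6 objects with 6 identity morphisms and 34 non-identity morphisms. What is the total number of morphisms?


Each object has an identity morphism, giving 6 identities.
Adding the 34 non-identity morphisms:
Total = 6 + 34 = 40

40


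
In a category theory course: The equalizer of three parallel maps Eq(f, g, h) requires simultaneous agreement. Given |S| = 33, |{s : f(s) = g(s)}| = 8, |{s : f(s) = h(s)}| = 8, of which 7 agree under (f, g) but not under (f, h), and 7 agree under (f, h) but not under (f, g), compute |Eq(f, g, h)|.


Eq(f, g, h) is the triple-agreement set: points in S where all three
maps take the same value. Using inclusion-exclusion on the pairwise data:
Pair (f, g) agrees on 8 points; pair (f, h) on 8 points.
Points agreeing under (f, g) but not (f, h) = 7; under (f, h) but not (f, g) = 7.
Triple-agreement = agreement-in-(f, g) minus points that agree under (f, g) but not (f, h):
|Eq(f, g, h)| = 8 - 7 = 1
(cross-check via (f, h): 8 - 7 = 1.)

1


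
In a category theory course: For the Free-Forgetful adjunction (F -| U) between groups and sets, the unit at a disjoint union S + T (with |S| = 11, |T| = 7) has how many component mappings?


The unit eta_X: X -> U(F(X)) of the Free-Forgetful adjunction
maps each element of X to a generator of F(X). For X = S + T (disjoint
union in Set), |S + T| = |S| + |T|.
Total mappings = 11 + 7 = 18.

18


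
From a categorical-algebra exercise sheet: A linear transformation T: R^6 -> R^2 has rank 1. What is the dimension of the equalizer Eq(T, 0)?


The equalizer of f and the zero map is ker(f).
By the rank-nullity theorem: dim(ker(f)) = dim(domain) - rank(f).
dim(ker(f)) = 6 - 1 = 5

5


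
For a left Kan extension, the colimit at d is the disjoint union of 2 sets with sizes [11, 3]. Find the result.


Pointwise, the left Kan extension (Lan_F H)(d) is the colimit, indexed
by the comma category (F downarrow d), of H composed with the
projection (F downarrow d) -> C. Here that colimit is given
as a coproduct (disjoint union) of sets, so its cardinality is the
sum of the sizes of the summands.
Coproduct of sets with sizes: 11 + 3
= 14

14


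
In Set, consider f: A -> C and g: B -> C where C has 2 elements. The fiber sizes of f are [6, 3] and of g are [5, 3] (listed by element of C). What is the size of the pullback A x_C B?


The pullback A x_C B consists of pairs (a, b) with f(a) = g(b).
For each element c in C, the fiber product has |f^-1(c)| * |g^-1(c)| elements.
Summing over C: 6 * 5 + 3 * 3
= 30 + 9 = 39

39


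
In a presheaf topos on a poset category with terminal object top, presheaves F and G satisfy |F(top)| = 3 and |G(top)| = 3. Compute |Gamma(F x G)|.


Global sections of a presheaf on a poset with terminal top satisfy
Gamma(H) ~ H(top). Presheaves admit pointwise products, so
(F x G)(top) = F(top) x G(top) (Cartesian product).
|Gamma(F x G)| = |F(top)| * |G(top)| = 3 * 3 = 9.

9


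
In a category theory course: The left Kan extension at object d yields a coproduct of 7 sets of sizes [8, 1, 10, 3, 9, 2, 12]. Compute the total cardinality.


Pointwise, the left Kan extension (Lan_F H)(d) is the colimit, indexed
by the comma category (F downarrow d), of H composed with the
projection (F downarrow d) -> C. Here that colimit is given
as a coproduct (disjoint union) of sets, so its cardinality is the
sum of the sizes of the summands.
Coproduct of sets with sizes: 8 + 1 + 10 + 3 + 9 + 2 + 12
= 45

45


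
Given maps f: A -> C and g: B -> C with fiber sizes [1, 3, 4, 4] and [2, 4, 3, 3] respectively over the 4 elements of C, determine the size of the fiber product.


The pullback A x_C B consists of pairs (a, b) with f(a) = g(b).
For each element c in C, the fiber product has |f^-1(c)| * |g^-1(c)| elements.
Summing over C: 1 * 2 + 3 * 4 + 4 * 3 + 4 * 3
= 2 + 12 + 12 + 12 = 38

38


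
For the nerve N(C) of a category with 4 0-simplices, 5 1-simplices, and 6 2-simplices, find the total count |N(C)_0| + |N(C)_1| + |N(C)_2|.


The 2-skeleton of the nerve N(C) consists of simplices in dimensions 0, 1, 2:
  |N(C)_0| = 4 (objects)
  |N(C)_1| = 5 (morphisms)
  |N(C)_2| = 6 (composable pairs)
Total = 4 + 5 + 6 = 15

15


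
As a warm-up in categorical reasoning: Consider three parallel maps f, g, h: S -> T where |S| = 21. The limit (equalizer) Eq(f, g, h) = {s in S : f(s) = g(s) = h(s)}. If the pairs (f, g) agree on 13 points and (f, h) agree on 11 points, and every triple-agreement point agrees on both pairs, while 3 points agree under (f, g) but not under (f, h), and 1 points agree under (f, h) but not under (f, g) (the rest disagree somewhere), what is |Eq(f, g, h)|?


Eq(f, g, h) is the triple-agreement set: points in S where all three
maps take the same value. Using inclusion-exclusion on the pairwise data:
Pair (f, g) agrees on 13 points; pair (f, h) on 11 points.
Points agreeing under (f, g) but not (f, h) = 3; under (f, h) but not (f, g) = 1.
Triple-agreement = agreement-in-(f, g) minus points that agree under (f, g) but not (f, h):
|Eq(f, g, h)| = 13 - 3 = 10
(cross-check via (f, h): 11 - 1 = 10.)

10


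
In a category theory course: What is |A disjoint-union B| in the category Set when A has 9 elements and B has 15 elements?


In Set, the coproduct A + B is the disjoint union.
|A + B| = |A| + |B| = 9 + 15 = 24

24


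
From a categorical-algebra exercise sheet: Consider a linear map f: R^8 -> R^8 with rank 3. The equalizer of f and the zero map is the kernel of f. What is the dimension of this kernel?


The equalizer of f and the zero map is ker(f).
By the rank-nullity theorem: dim(ker(f)) = dim(domain) - rank(f).
dim(ker(f)) = 8 - 3 = 5

5


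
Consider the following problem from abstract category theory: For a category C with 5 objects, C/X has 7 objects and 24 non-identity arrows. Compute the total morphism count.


In the slice category C/X, objects are morphisms to X.
Identity morphisms: 7 (one per object of C/X).
Non-identity morphisms: 24.
Total = 7 + 24 = 31

31


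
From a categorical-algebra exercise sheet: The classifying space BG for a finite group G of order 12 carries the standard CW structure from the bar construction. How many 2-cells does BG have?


In the bar-construction CW model of BG, the n-cells are indexed by
n-tuples [g_1|...|g_n] of non-identity elements of G (degenerate
simplices with some g_i = e do not contribute cells), so there are
(|G| - 1)^n n-cells.
For dim = 2 with |G| = 12:
cells = (12 - 1)^2 = 11^2 = 121

121


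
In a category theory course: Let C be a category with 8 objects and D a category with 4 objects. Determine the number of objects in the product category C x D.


The product category C x D has objects that are pairs (c, d).
Number of pairs = |Ob(C)| * |Ob(D)| = 8 * 4 = 32

32


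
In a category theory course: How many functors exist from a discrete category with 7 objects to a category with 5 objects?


A functor from a discrete category C to D is determined by
where each object maps. Each of the 7 objects of C can map
to any of the 5 objects of D independently.
Number of functors = 5^7 = 78125

78125


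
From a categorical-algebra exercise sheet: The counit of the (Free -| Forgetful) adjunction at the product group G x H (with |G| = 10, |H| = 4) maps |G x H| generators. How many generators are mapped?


The counit epsilon_K: F(U(K)) -> K of the Free-Forgetful adjunction
maps |K| generators of F(U(K)) into K. For K = G x H (the product group),
|G x H| = |G| * |H|.
Total generators mapped = 10 * 4 = 40.

40


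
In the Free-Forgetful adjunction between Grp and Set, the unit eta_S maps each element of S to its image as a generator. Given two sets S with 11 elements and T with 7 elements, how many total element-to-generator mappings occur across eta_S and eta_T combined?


The unit eta_X: X -> U(F(X)) of the Free-Forgetful adjunction
maps each element of X to a generator of F(X). For X = S + T (disjoint
union in Set), |S + T| = |S| + |T|.
Total mappings = 11 + 7 = 18.

18


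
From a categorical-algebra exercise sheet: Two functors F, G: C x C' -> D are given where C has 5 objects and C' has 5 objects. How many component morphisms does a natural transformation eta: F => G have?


A natural transformation eta: F => G assigns one component morphism per
object of the domain category.
The domain is the product category C x C', so
|Ob(C x C')| = |Ob(C)| * |Ob(C')| = 5 * 5 = 25.
Therefore eta has 25 component morphisms.

25


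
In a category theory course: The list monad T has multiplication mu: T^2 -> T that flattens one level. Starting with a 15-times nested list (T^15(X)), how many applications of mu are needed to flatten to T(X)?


Each application of mu: T^2 -> T removes one layer of nesting.
Starting at depth 15 (i.e., T^15(X)), we need to reach T(X).
Number of mu applications = 15 - 1 = 14

14


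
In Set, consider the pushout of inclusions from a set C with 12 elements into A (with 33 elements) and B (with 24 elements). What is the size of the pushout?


The pushout A +_C B identifies the images of C in A and B.
|A +_C B| = |A| + |B| - |C| (for injections).
= 33 + 24 - 12 = 45

45


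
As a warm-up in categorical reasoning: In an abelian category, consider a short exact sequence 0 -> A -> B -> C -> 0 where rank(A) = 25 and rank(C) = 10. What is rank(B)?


For a short exact sequence 0 -> A -> B -> C -> 0,
rank is additive: rank(B) = rank(A) + rank(C).
rank(B) = 25 + 10 = 35

35


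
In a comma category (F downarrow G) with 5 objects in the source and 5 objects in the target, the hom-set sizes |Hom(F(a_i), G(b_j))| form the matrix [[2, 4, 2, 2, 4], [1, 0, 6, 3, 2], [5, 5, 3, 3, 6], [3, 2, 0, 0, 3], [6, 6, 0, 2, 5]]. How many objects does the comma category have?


Objects of (F downarrow G) are triples (a, b, h: F(a)->G(b)).
The count equals the sum of all entries in the hom-matrix.
sum(row 0) = 14
sum(row 1) = 12
sum(row 2) = 22
sum(row 3) = 8
sum(row 4) = 19
Grand total = 75

75


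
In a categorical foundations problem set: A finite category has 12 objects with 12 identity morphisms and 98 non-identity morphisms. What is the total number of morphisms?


Each object has an identity morphism, giving 12 identities.
Adding the 98 non-identity morphisms:
Total = 12 + 98 = 110

110


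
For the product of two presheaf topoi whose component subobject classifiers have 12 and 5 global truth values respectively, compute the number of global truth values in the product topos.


In a product of presheaf topoi E_1 x E_2, the subobject classifier
is Omega = Omega_1 x Omega_2 (componentwise), so
|Omega(top)| = |Omega_1(top_1)| * |Omega_2(top_2)|.
= 12 * 5 = 60.

60


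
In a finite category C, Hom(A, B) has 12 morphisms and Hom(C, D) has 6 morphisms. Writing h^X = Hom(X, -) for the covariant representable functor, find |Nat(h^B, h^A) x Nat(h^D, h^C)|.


By the Yoneda lemma, Nat(h^B, h^A) is isomorphic to Hom(A, B),
so |Nat(h^B, h^A)| = |Hom(A, B)| and |Nat(h^D, h^C)| = |Hom(C, D)|.
|Hom(A, B)| = 12, |Hom(C, D)| = 6.
|Nat(h^B, h^A) x Nat(h^D, h^C)| = 12 * 6 = 72

72


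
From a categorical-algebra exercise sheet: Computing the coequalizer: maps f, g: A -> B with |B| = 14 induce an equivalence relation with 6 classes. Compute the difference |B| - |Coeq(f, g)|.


The coequalizer Coeq(f, g) = B / ~ has one element per equivalence class.
|B| = 14, |Coeq(f, g)| = 6.
|B| - |Coeq(f, g)| = 14 - 6 = 8.

8


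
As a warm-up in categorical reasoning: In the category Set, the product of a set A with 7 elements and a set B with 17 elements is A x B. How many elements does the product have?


In Set, the product A x B is the Cartesian product.
By the universal property, |A x B| = |A| * |B|.
|A x B| = 7 * 17 = 119

119


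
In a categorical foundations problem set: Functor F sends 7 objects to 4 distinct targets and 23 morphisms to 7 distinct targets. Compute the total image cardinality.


The image of F consists of distinct objects and distinct morphisms.
|Im(F)| on objects = 4
|Im(F)| on morphisms = 7
Total image cardinality = 4 + 7 = 11

11


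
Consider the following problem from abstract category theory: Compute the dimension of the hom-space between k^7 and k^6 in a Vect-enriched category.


In Vect-enriched categories, Hom(k^n, k^m) is the space of m x n matrices.
dim(Hom(k^7, k^6)) = 6 * 7 = 42

42


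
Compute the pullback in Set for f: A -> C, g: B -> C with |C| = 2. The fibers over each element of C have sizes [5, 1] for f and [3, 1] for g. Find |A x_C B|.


The pullback A x_C B consists of pairs (a, b) with f(a) = g(b).
For each element c in C, the fiber product has |f^-1(c)| * |g^-1(c)| elements.
Summing over C: 5 * 3 + 1 * 1
= 15 + 1 = 16

16


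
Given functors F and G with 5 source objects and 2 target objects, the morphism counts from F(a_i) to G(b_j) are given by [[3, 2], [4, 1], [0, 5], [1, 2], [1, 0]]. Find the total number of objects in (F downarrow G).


Objects of (F downarrow G) are triples (a, b, h: F(a)->G(b)).
The count equals the sum of all entries in the hom-matrix.
sum(row 0) = 5
sum(row 1) = 5
sum(row 2) = 5
sum(row 3) = 3
sum(row 4) = 1
Grand total = 19

19


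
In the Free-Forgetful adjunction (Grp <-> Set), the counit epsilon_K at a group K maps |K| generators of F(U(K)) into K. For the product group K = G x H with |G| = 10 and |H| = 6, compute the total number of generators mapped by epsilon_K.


The counit epsilon_K: F(U(K)) -> K of the Free-Forgetful adjunction
maps |K| generators of F(U(K)) into K. For K = G x H (the product group),
|G x H| = |G| * |H|.
Total generators mapped = 10 * 6 = 60.

60


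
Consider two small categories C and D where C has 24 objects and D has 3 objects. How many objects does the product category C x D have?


The product category C x D has objects that are pairs (c, d).
Number of pairs = |Ob(C)| * |Ob(D)| = 24 * 3 = 72

72


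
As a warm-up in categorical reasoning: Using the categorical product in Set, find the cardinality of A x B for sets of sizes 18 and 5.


In Set, the product A x B is the Cartesian product.
By the universal property, |A x B| = |A| * |B|.
|A x B| = 18 * 5 = 90

90


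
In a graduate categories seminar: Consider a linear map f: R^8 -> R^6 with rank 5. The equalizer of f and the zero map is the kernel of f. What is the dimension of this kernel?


The equalizer of f and the zero map is ker(f).
By the rank-nullity theorem: dim(ker(f)) = dim(domain) - rank(f).
dim(ker(f)) = 8 - 5 = 3

3


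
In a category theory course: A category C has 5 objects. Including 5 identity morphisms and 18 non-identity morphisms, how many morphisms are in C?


Each object has an identity morphism, giving 5 identities.
Adding the 18 non-identity morphisms:
Total = 5 + 18 = 23

23


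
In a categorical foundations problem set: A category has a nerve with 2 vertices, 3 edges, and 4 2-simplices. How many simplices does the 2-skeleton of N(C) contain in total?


The 2-skeleton of the nerve N(C) consists of simplices in dimensions 0, 1, 2:
  |N(C)_0| = 2 (objects)
  |N(C)_1| = 3 (morphisms)
  |N(C)_2| = 4 (composable pairs)
Total = 2 + 3 + 4 = 9

9


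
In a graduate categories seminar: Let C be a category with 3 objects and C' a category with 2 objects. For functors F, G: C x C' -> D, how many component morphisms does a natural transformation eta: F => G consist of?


A natural transformation eta: F => G assigns one component morphism per
object of the domain category.
The domain is the product category C x C', so
|Ob(C x C')| = |Ob(C)| * |Ob(C')| = 3 * 2 = 6.
Therefore eta has 6 component morphisms.

6


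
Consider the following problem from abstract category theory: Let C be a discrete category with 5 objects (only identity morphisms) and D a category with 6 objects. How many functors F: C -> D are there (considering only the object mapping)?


A functor from a discrete category C to D is determined by
where each object maps. Each of the 5 objects of C can map
to any of the 6 objects of D independently.
Number of functors = 6^5 = 7776

7776


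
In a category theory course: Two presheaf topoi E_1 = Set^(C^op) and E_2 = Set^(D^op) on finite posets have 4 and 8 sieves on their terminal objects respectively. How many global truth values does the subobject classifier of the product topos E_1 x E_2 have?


In a product of presheaf topoi E_1 x E_2, the subobject classifier
is Omega = Omega_1 x Omega_2 (componentwise), so
|Omega(top)| = |Omega_1(top_1)| * |Omega_2(top_2)|.
= 4 * 8 = 32.

32


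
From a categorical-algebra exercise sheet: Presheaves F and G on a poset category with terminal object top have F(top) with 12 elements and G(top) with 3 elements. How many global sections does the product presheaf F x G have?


Global sections of a presheaf on a poset with terminal top satisfy
Gamma(H) ~ H(top). Presheaves admit pointwise products, so
(F x G)(top) = F(top) x G(top) (Cartesian product).
|Gamma(F x G)| = |F(top)| * |G(top)| = 12 * 3 = 36.

36


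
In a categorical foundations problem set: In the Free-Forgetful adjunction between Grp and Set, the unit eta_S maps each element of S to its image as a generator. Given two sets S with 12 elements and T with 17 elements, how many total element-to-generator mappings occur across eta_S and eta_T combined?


The unit eta_X: X -> U(F(X)) of the Free-Forgetful adjunction
maps each element of X to a generator of F(X). For X = S + T (disjoint
union in Set), |S + T| = |S| + |T|.
Total mappings = 12 + 17 = 29.

29


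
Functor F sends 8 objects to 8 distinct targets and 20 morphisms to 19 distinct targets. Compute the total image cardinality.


The image of F consists of distinct objects and distinct morphisms.
|Im(F)| on objects = 8
|Im(F)| on morphisms = 19
Total image cardinality = 8 + 19 = 27

27


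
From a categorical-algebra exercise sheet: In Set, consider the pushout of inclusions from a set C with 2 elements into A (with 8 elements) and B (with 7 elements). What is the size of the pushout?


The pushout A +_C B identifies the images of C in A and B.
|A +_C B| = |A| + |B| - |C| (for injections).
= 8 + 7 - 2 = 13

13


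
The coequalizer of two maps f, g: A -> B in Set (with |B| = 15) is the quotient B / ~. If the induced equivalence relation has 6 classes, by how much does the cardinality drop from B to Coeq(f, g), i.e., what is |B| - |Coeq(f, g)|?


The coequalizer Coeq(f, g) = B / ~ has one element per equivalence class.
|B| = 15, |Coeq(f, g)| = 6.
|B| - |Coeq(f, g)| = 15 - 6 = 9.

9


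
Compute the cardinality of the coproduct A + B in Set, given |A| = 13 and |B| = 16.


In Set, the coproduct A + B is the disjoint union.
|A + B| = |A| + |B| = 13 + 16 = 29

29


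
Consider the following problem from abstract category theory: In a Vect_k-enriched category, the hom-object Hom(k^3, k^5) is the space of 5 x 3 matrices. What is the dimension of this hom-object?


In Vect-enriched categories, Hom(k^n, k^m) is the space of m x n matrices.
dim(Hom(k^3, k^5)) = 5 * 3 = 15

15


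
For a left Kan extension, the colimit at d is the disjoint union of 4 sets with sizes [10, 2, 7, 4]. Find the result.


Pointwise, the left Kan extension (Lan_F H)(d) is the colimit, indexed
by the comma category (F downarrow d), of H composed with the
projection (F downarrow d) -> C. Here that colimit is given
as a coproduct (disjoint union) of sets, so its cardinality is the
sum of the sizes of the summands.
Coproduct of sets with sizes: 10 + 2 + 7 + 4
= 23

23


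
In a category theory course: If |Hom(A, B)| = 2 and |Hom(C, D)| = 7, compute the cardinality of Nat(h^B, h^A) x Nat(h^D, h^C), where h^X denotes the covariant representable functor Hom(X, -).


By the Yoneda lemma, Nat(h^B, h^A) is isomorphic to Hom(A, B),
so |Nat(h^B, h^A)| = |Hom(A, B)| and |Nat(h^D, h^C)| = |Hom(C, D)|.
|Hom(A, B)| = 2, |Hom(C, D)| = 7.
|Nat(h^B, h^A) x Nat(h^D, h^C)| = 2 * 7 = 14

14


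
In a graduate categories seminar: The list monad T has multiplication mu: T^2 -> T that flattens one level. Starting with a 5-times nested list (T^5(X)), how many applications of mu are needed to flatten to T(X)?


Each application of mu: T^2 -> T removes one layer of nesting.
Starting at depth 5 (i.e., T^5(X)), we need to reach T(X).
Number of mu applications = 5 - 1 = 4

4


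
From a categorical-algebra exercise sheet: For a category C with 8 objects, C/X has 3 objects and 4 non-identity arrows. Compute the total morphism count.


In the slice category C/X, objects are morphisms to X.
Identity morphisms: 3 (one per object of C/X).
Non-identity morphisms: 4.
Total = 3 + 4 = 7

7


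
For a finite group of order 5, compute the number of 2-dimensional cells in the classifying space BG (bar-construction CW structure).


In the bar-construction CW model of BG, the n-cells are indexed by
n-tuples [g_1|...|g_n] of non-identity elements of G (degenerate
simplices with some g_i = e do not contribute cells), so there are
(|G| - 1)^n n-cells.
For dim = 2 with |G| = 5:
cells = (5 - 1)^2 = 4^2 = 16

16


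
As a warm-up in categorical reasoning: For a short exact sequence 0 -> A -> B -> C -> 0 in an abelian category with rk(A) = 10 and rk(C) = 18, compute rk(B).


For a short exact sequence 0 -> A -> B -> C -> 0,
rank is additive: rank(B) = rank(A) + rank(C).
rank(B) = 10 + 18 = 28

28


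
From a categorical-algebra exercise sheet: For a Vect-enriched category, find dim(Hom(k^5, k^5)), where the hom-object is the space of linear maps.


In Vect-enriched categories, Hom(k^n, k^m) is the space of m x n matrices.
dim(Hom(k^5, k^5)) = 5 * 5 = 25

25


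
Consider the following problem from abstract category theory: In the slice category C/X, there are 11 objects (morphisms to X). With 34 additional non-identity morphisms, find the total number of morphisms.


In the slice category C/X, objects are morphisms to X.
Identity morphisms: 11 (one per object of C/X).
Non-identity morphisms: 34.
Total = 11 + 34 = 45

45


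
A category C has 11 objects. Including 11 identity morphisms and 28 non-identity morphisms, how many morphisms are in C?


Each object has an identity morphism, giving 11 identities.
Adding the 28 non-identity morphisms:
Total = 11 + 28 = 39

39


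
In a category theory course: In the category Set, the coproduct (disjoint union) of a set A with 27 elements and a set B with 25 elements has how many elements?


In Set, the coproduct A + B is the disjoint union.
|A + B| = |A| + |B| = 27 + 25 = 52

52


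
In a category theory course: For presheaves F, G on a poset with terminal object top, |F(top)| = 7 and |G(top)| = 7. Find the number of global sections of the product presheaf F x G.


Global sections of a presheaf on a poset with terminal top satisfy
Gamma(H) ~ H(top). Presheaves admit pointwise products, so
(F x G)(top) = F(top) x G(top) (Cartesian product).
|Gamma(F x G)| = |F(top)| * |G(top)| = 7 * 7 = 49.

49


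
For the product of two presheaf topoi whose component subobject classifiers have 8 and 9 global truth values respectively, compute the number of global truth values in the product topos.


In a product of presheaf topoi E_1 x E_2, the subobject classifier
is Omega = Omega_1 x Omega_2 (componentwise), so
|Omega(top)| = |Omega_1(top_1)| * |Omega_2(top_2)|.
= 8 * 9 = 72.

72


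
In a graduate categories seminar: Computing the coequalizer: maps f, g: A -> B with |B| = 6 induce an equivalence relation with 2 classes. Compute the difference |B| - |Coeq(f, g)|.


The coequalizer Coeq(f, g) = B / ~ has one element per equivalence class.
|B| = 6, |Coeq(f, g)| = 2.
|B| - |Coeq(f, g)| = 6 - 2 = 4.

4


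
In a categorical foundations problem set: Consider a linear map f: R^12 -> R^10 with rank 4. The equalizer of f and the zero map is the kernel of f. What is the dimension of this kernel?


The equalizer of f and the zero map is ker(f).
By the rank-nullity theorem: dim(ker(f)) = dim(domain) - rank(f).
dim(ker(f)) = 12 - 4 = 8

8


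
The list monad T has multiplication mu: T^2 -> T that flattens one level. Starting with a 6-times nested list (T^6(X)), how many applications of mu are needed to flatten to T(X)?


Each application of mu: T^2 -> T removes one layer of nesting.
Starting at depth 6 (i.e., T^6(X)), we need to reach T(X).
Number of mu applications = 6 - 1 = 5

5


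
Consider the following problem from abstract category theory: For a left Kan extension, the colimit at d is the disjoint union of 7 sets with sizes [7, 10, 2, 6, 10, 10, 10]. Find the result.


Pointwise, the left Kan extension (Lan_F H)(d) is the colimit, indexed
by the comma category (F downarrow d), of H composed with the
projection (F downarrow d) -> C. Here that colimit is given
as a coproduct (disjoint union) of sets, so its cardinality is the
sum of the sizes of the summands.
Coproduct of sets with sizes: 7 + 10 + 2 + 6 + 10 + 10 + 10
= 55

55


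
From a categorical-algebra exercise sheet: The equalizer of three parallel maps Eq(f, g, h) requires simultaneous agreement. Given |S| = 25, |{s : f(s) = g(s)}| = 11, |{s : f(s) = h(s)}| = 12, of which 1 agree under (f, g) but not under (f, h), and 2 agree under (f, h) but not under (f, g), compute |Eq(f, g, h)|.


Eq(f, g, h) is the triple-agreement set: points in S where all three
maps take the same value. Using inclusion-exclusion on the pairwise data:
Pair (f, g) agrees on 11 points; pair (f, h) on 12 points.
Points agreeing under (f, g) but not (f, h) = 1; under (f, h) but not (f, g) = 2.
Triple-agreement = agreement-in-(f, g) minus points that agree under (f, g) but not (f, h):
|Eq(f, g, h)| = 11 - 1 = 10
(cross-check via (f, h): 12 - 2 = 10.)

10


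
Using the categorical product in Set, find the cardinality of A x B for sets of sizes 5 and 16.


In Set, the product A x B is the Cartesian product.
By the universal property, |A x B| = |A| * |B|.
|A x B| = 5 * 16 = 80

80


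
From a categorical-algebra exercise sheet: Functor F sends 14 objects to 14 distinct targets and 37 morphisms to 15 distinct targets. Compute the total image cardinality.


The image of F consists of distinct objects and distinct morphisms.
|Im(F)| on objects = 14
|Im(F)| on morphisms = 15
Total image cardinality = 14 + 15 = 29

29


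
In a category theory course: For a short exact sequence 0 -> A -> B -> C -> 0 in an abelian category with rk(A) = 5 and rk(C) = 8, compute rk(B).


For a short exact sequence 0 -> A -> B -> C -> 0,
rank is additive: rank(B) = rank(A) + rank(C).
rank(B) = 5 + 8 = 13

13


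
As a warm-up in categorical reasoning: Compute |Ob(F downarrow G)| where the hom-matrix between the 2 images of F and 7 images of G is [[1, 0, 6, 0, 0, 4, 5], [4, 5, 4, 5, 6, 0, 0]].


Objects of (F downarrow G) are triples (a, b, h: F(a)->G(b)).
The count equals the sum of all entries in the hom-matrix.
sum(row 0) = 16
sum(row 1) = 24
Grand total = 40

40


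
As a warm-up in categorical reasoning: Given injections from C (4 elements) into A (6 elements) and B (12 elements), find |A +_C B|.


The pushout A +_C B identifies the images of C in A and B.
|A +_C B| = |A| + |B| - |C| (for injections).
= 6 + 12 - 4 = 14

14


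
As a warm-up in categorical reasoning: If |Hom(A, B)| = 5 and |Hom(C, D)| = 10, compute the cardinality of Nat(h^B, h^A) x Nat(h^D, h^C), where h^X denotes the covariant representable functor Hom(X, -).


By the Yoneda lemma, Nat(h^B, h^A) is isomorphic to Hom(A, B),
so |Nat(h^B, h^A)| = |Hom(A, B)| and |Nat(h^D, h^C)| = |Hom(C, D)|.
|Hom(A, B)| = 5, |Hom(C, D)| = 10.
|Nat(h^B, h^A) x Nat(h^D, h^C)| = 5 * 10 = 50

50


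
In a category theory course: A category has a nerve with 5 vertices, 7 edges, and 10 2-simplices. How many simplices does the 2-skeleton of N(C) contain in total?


The 2-skeleton of the nerve N(C) consists of simplices in dimensions 0, 1, 2:
  |N(C)_0| = 5 (objects)
  |N(C)_1| = 7 (morphisms)
  |N(C)_2| = 10 (composable pairs)
Total = 5 + 7 + 10 = 22

22


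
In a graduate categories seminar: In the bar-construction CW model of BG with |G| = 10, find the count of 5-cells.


In the bar-construction CW model of BG, the n-cells are indexed by
n-tuples [g_1|...|g_n] of non-identity elements of G (degenerate
simplices with some g_i = e do not contribute cells), so there are
(|G| - 1)^n n-cells.
For dim = 5 with |G| = 10:
cells = (10 - 1)^5 = 9^5 = 59049

59049


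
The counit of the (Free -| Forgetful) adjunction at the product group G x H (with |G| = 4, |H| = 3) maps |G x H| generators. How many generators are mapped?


The counit epsilon_K: F(U(K)) -> K of the Free-Forgetful adjunction
maps |K| generators of F(U(K)) into K. For K = G x H (the product group),
|G x H| = |G| * |H|.
Total generators mapped = 4 * 3 = 12.

12


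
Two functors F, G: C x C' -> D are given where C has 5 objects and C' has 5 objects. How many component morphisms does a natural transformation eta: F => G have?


A natural transformation eta: F => G assigns one component morphism per
object of the domain category.
The domain is the product category C x C', so
|Ob(C x C')| = |Ob(C)| * |Ob(C')| = 5 * 5 = 25.
Therefore eta has 25 component morphisms.

25


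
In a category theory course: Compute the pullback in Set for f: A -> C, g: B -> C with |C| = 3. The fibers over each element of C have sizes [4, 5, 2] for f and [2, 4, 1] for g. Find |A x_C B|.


The pullback A x_C B consists of pairs (a, b) with f(a) = g(b).
For each element c in C, the fiber product has |f^-1(c)| * |g^-1(c)| elements.
Summing over C: 4 * 2 + 5 * 4 + 2 * 1
= 8 + 20 + 2 = 30

30


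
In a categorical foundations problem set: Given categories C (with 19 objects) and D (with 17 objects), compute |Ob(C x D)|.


The product category C x D has objects that are pairs (c, d).
Number of pairs = |Ob(C)| * |Ob(D)| = 19 * 17 = 323

323


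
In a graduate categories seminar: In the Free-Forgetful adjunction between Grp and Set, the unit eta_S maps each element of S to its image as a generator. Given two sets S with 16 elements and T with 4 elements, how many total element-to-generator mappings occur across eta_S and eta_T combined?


The unit eta_X: X -> U(F(X)) of the Free-Forgetful adjunction
maps each element of X to a generator of F(X). For X = S + T (disjoint
union in Set), |S + T| = |S| + |T|.
Total mappings = 16 + 4 = 20.

20


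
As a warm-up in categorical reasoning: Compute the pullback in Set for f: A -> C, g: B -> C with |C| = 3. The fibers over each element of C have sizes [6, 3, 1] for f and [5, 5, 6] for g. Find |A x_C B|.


The pullback A x_C B consists of pairs (a, b) with f(a) = g(b).
For each element c in C, the fiber product has |f^-1(c)| * |g^-1(c)| elements.
Summing over C: 6 * 5 + 3 * 5 + 1 * 6
= 30 + 15 + 6 = 51

51


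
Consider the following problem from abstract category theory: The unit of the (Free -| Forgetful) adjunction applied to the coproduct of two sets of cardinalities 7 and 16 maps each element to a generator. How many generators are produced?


The unit eta_X: X -> U(F(X)) of the Free-Forgetful adjunction
maps each element of X to a generator of F(X). For X = S + T (disjoint
union in Set), |S + T| = |S| + |T|.
Total mappings = 7 + 16 = 23.

23
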